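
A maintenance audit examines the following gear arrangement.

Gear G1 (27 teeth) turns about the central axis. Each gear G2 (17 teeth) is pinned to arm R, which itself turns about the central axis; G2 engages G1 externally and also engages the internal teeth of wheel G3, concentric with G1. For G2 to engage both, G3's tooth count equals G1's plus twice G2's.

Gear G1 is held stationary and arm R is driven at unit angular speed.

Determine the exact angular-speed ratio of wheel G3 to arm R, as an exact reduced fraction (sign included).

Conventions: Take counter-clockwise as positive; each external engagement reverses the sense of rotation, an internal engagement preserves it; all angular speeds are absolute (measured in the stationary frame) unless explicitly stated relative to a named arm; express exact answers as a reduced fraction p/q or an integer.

topology: planetary set — G1 27T / G2 17T / G3 61T, arm = carrier (Willis)
ring teeth: 27 + 2·17 = 61
27(ω_sun−ω_arm) = −61(ω_ring−ω_arm),  ω_sun = 0, ω_arm = 1
ω_ring = 1 − (27/61)(0−1) = 88/61
ω_out/ω_in = 88/61

88/61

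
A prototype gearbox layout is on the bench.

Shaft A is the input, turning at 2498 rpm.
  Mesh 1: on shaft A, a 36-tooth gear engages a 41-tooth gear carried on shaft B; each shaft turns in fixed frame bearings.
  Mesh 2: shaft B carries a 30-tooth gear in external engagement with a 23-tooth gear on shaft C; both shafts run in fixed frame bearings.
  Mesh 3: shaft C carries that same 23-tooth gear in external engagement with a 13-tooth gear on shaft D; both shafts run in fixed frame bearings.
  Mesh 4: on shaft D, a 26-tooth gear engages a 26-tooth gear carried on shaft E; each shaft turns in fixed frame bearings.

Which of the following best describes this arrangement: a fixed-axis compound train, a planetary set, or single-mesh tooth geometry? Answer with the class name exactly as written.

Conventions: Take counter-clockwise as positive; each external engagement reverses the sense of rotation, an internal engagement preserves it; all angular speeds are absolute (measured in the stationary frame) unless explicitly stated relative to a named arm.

fixed-axis compound train

class = fixed-axis compound train [4 meshes; 4 ratios multiply, 4 sense flips]
classification: fixed-axis compound train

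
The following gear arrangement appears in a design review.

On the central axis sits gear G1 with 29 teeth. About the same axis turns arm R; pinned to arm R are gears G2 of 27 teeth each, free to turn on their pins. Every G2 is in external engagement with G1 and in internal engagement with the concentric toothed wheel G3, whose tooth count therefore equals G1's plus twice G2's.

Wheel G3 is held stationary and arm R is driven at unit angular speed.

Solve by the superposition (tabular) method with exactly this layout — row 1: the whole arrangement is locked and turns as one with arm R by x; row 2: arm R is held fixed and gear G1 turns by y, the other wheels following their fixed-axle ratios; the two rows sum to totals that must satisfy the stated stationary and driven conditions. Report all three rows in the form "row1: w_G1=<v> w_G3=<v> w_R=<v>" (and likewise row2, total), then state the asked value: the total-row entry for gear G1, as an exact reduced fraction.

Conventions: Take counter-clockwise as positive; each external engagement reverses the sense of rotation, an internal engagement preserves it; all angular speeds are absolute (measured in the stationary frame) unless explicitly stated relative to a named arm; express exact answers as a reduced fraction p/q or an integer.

row1: w_G1=1 w_G3=1 w_R=1
row2: w_G1=83/29 w_G3=-1 w_R=0
total: w_G1=112/29 w_G3=0 w_R=1
asked value: 112/29

class = planetary set [G3 = 29+2·27 = 83; Willis about the carrier]
row 1: whole set turns with the arm by x
row 2 (arm held, sun turns y): ω_ring = −(29/83)·y, ω_arm = 0
boundary: total ω_ring = x − (29/83)·y = 0 and total ω_arm = x = 1  ⇒  y = 83/29, x = 1
row 2 ring = −(29/83)·83/29 = -1
totals (row 1 + row 2): sun 1 + 83/29 = 112/29, ring 1 + (-1) = 0, arm 1 + 0 = 1
asked cell (total, sun) = 112/29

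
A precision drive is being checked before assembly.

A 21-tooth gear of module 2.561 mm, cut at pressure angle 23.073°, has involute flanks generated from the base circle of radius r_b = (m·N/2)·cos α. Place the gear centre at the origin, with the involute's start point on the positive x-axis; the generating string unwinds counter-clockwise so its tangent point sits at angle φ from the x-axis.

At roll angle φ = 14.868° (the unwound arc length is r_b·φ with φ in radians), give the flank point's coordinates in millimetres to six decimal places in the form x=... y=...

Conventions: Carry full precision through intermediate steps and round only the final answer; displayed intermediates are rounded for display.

x=25.558410 y=0.143130

single-mesh involute tooth geometry (21T wheel at module 2.561)
pitch radius r_p = m·N/2 = 2.561·21/2 = 26.890500
base radius r_b = r_p·cos α = 26.890500·cos 23.073° = 24.739429
roll angle φ = 14.868° = 0.25949555 rad
x = r_b·(cos φ + φ·sin φ) = 25.558410
y = r_b·(sin φ − φ·cos φ) = 0.143130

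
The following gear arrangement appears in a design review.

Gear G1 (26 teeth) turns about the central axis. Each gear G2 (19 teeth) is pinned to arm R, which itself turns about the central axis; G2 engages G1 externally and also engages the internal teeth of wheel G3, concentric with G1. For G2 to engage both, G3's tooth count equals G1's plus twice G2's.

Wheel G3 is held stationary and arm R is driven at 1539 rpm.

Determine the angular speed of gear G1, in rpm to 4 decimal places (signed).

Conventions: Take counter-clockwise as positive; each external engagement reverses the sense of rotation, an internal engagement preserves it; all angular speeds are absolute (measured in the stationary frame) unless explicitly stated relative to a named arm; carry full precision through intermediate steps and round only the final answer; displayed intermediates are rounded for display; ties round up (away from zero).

class = planetary set [G3 = 26+2·19 = 64; Willis about the carrier]
normalise by the input: solve with ω_arm = 1, then scale by 1539 rpm
ring teeth: 26 + 2·19 = 64
26(ω_sun−ω_arm) = −64(ω_ring−ω_arm),  ω_ring = 0, ω_arm = 1
ω_sun = 1 − (64/26)(0−1) = 45/13
scale: ω_sun = 45/13 × 1539 rpm = +5327.3077 rpm

+5327.3077 rpm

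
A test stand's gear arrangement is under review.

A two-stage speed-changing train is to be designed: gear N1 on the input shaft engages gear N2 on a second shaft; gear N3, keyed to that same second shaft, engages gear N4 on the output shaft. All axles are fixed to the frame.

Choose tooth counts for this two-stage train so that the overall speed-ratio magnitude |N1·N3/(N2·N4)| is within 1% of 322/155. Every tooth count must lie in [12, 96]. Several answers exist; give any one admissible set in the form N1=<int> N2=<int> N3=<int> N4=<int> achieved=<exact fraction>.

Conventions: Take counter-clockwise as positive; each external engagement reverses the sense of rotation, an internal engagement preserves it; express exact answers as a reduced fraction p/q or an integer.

class = fixed-axis compound train [2-stage, 322/155 wanted]
target = 322/155 in lowest terms: an exact hit needs N1·N3 = k·322 and N2·N4 = k·155 for one integer k, every count in [12, 96]; additionally prefer no 1:1 stage (N1 ≠ N2, N3 ≠ N4)
k = 1…2: no 1:1-free in-range split of k·322 and k·155 into factor pairs; take k = 3
k = 3: N1·N3 = 966 = 14·69, N2·N4 = 465 = 15·31
achieved = 14·69/(15·31) = 322/155; |achieved − target| = 0 ≤ 161/7750 ✓

N1=14 N2=15 N3=69 N4=31 achieved=322/155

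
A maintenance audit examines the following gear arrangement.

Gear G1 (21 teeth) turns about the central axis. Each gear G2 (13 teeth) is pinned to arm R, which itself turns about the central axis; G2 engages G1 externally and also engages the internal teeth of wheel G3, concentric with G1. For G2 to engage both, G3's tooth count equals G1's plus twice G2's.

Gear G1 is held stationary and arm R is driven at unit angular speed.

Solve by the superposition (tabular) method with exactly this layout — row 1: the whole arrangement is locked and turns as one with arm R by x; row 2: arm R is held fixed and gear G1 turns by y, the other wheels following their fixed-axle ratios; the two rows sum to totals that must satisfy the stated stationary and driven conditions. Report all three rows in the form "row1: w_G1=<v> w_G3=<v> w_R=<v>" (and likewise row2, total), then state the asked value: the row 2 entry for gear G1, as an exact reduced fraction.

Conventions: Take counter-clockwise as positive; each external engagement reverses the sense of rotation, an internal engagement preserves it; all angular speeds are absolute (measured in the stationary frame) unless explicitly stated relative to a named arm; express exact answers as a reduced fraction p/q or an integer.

planetary set (21T centre, 13T on arm, 47T internal) — Willis relation
row 1 — lock + rotate with arm: ω_sun = ω_ring = ω_arm = x
row 2 — arm fixed, fixed-axis ratios: sun y, ring −(21/47)·y, arm 0
boundary: total ω_sun = x + y = 0 and total ω_arm = x = 1  ⇒  y = -1, x = 1
row 2 ring = −(21/47)·(-1) = 21/47
totals (row 1 + row 2): sun 1 + (-1) = 0, ring 1 + 21/47 = 68/47, arm 1 + 0 = 1
asked cell (row2, sun) = -1

row1: w_G1=1 w_G3=1 w_R=1
row2: w_G1=-1 w_G3=21/47 w_R=0
total: w_G1=0 w_G3=68/47 w_R=1
asked value: -1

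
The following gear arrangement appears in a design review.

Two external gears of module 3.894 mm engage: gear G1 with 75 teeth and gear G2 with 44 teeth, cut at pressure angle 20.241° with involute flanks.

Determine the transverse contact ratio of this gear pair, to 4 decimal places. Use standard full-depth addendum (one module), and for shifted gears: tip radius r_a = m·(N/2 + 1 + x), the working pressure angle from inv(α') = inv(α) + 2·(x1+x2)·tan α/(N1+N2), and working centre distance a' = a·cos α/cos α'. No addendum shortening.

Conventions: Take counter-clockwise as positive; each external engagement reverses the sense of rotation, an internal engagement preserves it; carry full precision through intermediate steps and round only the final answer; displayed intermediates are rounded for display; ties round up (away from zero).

1.7611

recognized (one external pair, fixed centres): single-mesh tooth geometry, m = 3.894, N1 = 75, N2 = 44
base radii: r_b1 = 137.007327, r_b2 = 80.377632
tip radii: r_a1 = 149.919000, r_a2 = 89.562000
no profile shift: α' = α, a' = a
action lengths: √(r_a1²−r_b1²) = 60.866237, √(r_a2²−r_b2²) = 39.506811
base pitch p_b = π·m·cos α = 11.477899
CR = (60.866237 + 39.506811 − 231.693000·sin 20.24100°)/11.477899 = 1.761149
contact ratio ≈ 1.7611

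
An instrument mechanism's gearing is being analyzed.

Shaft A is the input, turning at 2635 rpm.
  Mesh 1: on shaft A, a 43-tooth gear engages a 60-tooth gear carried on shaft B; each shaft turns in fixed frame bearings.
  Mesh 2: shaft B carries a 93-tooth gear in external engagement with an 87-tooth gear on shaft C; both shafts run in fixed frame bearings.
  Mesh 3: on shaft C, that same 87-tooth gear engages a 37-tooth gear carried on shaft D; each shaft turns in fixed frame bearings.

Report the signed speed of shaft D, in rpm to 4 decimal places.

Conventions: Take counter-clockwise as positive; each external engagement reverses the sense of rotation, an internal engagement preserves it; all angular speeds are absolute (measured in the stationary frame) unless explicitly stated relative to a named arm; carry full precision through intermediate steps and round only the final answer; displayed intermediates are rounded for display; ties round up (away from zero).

-4746.5608 rpm

class = fixed-axis compound train [3 meshes; 3 ratios multiply, 3 sense flips]
mesh 1 [43T→60T]: ω = 2635.0000×43/60 = 1888.4167 rpm, sense flips to −
mesh 2 [93T→87T]: ω = 1888.4167×93/87 = 2018.6523 rpm, sense flips to +
mesh 3 [87T→37T]: ω = 2018.6523×87/37 = 4746.5608 rpm, sense flips to −
signed output speed = -4746.5608 rpm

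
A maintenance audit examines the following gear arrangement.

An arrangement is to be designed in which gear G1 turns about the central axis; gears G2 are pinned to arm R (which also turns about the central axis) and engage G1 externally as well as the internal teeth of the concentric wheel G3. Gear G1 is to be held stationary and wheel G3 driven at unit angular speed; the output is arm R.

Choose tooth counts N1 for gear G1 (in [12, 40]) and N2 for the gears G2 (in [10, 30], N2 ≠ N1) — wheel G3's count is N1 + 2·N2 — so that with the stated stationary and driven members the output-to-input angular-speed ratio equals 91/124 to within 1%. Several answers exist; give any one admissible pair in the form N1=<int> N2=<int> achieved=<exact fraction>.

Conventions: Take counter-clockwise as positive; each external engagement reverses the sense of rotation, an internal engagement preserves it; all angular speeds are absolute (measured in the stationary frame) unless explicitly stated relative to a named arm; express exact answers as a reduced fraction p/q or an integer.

N1=33 N2=29 achieved=91/124

planetary set to be sized for 91/124 (Willis relation)
Willis with ω_sun = 0: ω_arm/ω_ring = N3/(N1+N3); set equal to 91/124  ⇒  N3/N1 = (91/124)/(1 − 91/124) = 91/33
N3 = N1 + 2·N2  ⇒  N2/N1 = (N3/N1 − 1)/2 = (91/33 − 1)/2 = 29/33
smallest multiple with N1 ≥ 12 and N2 ≥ 10: k = 1  ⇒  N1 = 1·33 = 33, N2 = 1·29 = 29 (N1 ≤ 40, N2 ≤ 30, N2 ≠ N1 ✓), N3 = 33 + 2·29 = 91
check: N3/(N1+N3) with N1 = 33, N3 = 91 gives 91/124; |achieved − target| = 0 ≤ 91/12400 ✓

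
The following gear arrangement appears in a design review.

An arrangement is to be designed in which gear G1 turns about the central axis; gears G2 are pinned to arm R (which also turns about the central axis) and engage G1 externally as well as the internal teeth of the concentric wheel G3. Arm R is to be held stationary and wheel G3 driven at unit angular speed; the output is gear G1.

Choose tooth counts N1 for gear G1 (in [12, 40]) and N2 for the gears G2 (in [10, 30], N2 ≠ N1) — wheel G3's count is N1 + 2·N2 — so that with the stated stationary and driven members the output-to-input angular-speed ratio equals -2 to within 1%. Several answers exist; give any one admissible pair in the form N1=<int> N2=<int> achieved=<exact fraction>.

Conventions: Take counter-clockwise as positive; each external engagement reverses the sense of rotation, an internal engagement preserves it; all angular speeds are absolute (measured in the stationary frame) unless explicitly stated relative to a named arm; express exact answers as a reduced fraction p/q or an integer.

N1=20 N2=10 achieved=-2

topology: planetary set — design target -2, arm = carrier (Willis)
Willis with ω_arm = 0: ω_sun/ω_ring = −N3/N1; set equal to -2  ⇒  N3/N1 = −(-2) = 2
N3 = N1 + 2·N2  ⇒  N2/N1 = (N3/N1 − 1)/2 = (2 − 1)/2 = 1/2
smallest multiple with N1 ≥ 12 and N2 ≥ 10: k = 10  ⇒  N1 = 10·2 = 20, N2 = 10·1 = 10 (N1 ≤ 40, N2 ≤ 30, N2 ≠ N1 ✓), N3 = 20 + 2·10 = 40
check: −N3/N1 with N1 = 20, N3 = 40 gives -2; |achieved − target| = 0 ≤ 1/50 ✓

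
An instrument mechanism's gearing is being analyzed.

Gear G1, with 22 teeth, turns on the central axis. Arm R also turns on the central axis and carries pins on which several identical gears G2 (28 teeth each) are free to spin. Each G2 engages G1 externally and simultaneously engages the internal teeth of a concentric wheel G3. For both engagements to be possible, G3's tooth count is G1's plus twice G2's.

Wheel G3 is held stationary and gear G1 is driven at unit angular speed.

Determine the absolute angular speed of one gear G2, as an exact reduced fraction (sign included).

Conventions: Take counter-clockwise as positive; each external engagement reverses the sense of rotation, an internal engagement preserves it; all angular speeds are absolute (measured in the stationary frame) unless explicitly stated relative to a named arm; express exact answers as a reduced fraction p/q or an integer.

class = planetary set [G3 = 22+2·28 = 78; Willis about the carrier]
ring teeth: 22 + 2·28 = 78
22(ω_sun−ω_arm) = −78(ω_ring−ω_arm),  ω_ring = 0, ω_sun = 1
22(1−ω_arm) = −78(0−ω_arm)  ⇒  100·ω_arm = 22  ⇒  ω_arm = 11/50
sun–planet mesh: 22·(1−11/50) = −28·(ω_p−ω_arm)  ⇒  ω_p−ω_arm = -429/700
ω_p = 11/50 − 429/700 = -11/28
exact speed ratio = -11/28

-11/28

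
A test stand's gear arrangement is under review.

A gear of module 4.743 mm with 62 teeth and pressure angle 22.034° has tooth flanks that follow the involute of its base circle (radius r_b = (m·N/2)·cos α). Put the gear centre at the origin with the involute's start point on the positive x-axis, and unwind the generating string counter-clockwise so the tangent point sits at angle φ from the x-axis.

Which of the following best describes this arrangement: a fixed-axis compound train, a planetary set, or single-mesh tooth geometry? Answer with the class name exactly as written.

recognized (one wheel, involute flank): single-mesh tooth geometry, m = 4.743, N = 62
classification: single-mesh tooth geometry

single-mesh tooth geometry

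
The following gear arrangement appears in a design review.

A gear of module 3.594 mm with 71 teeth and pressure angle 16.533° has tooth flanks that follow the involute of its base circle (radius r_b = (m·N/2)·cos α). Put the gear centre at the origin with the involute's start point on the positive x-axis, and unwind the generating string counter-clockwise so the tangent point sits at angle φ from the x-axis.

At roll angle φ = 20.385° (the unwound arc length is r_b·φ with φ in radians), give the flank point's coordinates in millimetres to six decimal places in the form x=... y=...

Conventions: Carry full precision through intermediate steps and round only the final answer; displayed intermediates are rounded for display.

recognized (one wheel, involute flank): single-mesh tooth geometry, m = 3.594, N = 71
pitch radius r_p = m·N/2 = 3.594·71/2 = 127.587000
base radius r_b = r_p·cos α = 127.587000·cos 16.533° = 122.312042
roll angle φ = 20.385° = 0.35578537 rad
x = r_b·(cos φ + φ·sin φ) = 129.810106
y = r_b·(sin φ − φ·cos φ) = 1.813029

x=129.810106 y=1.813029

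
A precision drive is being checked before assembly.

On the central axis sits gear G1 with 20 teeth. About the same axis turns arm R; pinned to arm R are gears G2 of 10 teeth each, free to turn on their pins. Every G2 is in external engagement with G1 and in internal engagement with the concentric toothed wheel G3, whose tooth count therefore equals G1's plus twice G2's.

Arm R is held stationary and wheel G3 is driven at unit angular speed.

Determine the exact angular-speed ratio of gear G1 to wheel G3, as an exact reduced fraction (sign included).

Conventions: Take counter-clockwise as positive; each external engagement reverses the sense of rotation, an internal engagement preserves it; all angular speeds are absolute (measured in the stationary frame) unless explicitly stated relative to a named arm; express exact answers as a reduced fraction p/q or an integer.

recognized (axles ride arm R): planetary set, 20/10/40 teeth
ring teeth: 20 + 2·10 = 40
20(ω_sun−ω_arm) = −40(ω_ring−ω_arm),  ω_arm = 0, ω_ring = 1
ω_sun = 0 − (40/20)(1−0) = -2
ω_out/ω_in = -2

-2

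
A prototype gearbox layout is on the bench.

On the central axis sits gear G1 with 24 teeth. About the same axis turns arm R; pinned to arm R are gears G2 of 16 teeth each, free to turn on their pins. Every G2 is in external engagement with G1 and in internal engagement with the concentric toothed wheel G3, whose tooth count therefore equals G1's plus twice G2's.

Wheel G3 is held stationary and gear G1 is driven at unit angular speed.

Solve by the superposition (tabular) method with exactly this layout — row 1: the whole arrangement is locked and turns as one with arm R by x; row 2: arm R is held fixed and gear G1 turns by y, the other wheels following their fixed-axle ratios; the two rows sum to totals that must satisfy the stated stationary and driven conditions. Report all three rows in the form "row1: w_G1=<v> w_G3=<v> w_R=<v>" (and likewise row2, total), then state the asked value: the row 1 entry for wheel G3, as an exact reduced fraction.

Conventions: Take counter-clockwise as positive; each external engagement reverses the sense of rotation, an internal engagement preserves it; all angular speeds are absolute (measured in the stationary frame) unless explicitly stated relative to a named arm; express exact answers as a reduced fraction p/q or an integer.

recognized (axles ride arm R): planetary set, 24/16/56 teeth
row 1 — lock + rotate with arm: ω_sun = ω_ring = ω_arm = x
row 2 (arm held, sun turns y): ω_ring = −(24/56)·y, ω_arm = 0
boundary: total ω_ring = x − (24/56)·y = 0 and total ω_sun = x + y = 1  ⇒  y = 7/10, x = 3/10
row 2 ring = −(24/56)·7/10 = -3/10
totals (row 1 + row 2): sun 3/10 + 7/10 = 1, ring 3/10 + (-3/10) = 0, arm 3/10 + 0 = 3/10
asked cell (row1, ring) = 3/10

row1: w_G1=3/10 w_G3=3/10 w_R=3/10
row2: w_G1=7/10 w_G3=-3/10 w_R=0
total: w_G1=1 w_G3=0 w_R=3/10
asked value: 3/10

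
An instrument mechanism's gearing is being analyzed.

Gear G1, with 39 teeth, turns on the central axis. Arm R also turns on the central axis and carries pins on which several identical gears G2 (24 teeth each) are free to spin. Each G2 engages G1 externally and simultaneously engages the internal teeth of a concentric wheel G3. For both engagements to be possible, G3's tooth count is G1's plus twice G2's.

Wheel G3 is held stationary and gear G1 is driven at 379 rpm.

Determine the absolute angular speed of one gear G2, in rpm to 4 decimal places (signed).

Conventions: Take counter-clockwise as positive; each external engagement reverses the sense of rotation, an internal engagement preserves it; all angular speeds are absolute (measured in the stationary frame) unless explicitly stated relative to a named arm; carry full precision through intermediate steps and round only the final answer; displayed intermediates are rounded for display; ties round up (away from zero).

recognized (axles ride arm R): planetary set, 39/24/87 teeth
normalise by the input: solve with ω_sun = 1, then scale by 379 rpm
ring teeth: 39 + 2·24 = 87
39(ω_sun−ω_arm) = −87(ω_ring−ω_arm),  ω_ring = 0, ω_sun = 1
39(1−ω_arm) = −87(0−ω_arm)  ⇒  126·ω_arm = 39  ⇒  ω_arm = 13/42
sun–planet mesh: 39·(1−13/42) = −24·(ω_p−ω_arm)  ⇒  ω_p−ω_arm = -377/336
ω_p = 13/42 − 377/336 = -13/16
scale: ω_p = -13/16 × 379 rpm = -307.9375 rpm

-307.9375 rpm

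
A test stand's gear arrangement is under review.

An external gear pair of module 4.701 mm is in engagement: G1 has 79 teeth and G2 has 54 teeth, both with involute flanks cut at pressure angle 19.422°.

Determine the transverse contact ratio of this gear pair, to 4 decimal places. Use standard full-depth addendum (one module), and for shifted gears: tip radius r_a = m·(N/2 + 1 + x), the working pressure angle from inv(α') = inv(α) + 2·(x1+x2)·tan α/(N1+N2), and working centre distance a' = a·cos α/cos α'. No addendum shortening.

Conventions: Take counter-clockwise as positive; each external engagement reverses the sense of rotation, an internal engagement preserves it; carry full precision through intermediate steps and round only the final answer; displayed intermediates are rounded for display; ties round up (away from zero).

1.8304

recognized (one external pair, fixed centres): single-mesh tooth geometry, m = 4.701, N1 = 79, N2 = 54
base radii: r_b1 = 175.122848, r_b2 = 119.704225
tip radii: r_a1 = 190.390500, r_a2 = 131.628000
no profile shift: α' = α, a' = a
action lengths: √(r_a1²−r_b1²) = 74.702949, √(r_a2²−r_b2²) = 54.743300
base pitch p_b = π·m·cos α = 13.928219
CR = (74.702949 + 54.743300 − 312.616500·sin 19.42200°)/13.928219 = 1.830384
contact ratio ≈ 1.8304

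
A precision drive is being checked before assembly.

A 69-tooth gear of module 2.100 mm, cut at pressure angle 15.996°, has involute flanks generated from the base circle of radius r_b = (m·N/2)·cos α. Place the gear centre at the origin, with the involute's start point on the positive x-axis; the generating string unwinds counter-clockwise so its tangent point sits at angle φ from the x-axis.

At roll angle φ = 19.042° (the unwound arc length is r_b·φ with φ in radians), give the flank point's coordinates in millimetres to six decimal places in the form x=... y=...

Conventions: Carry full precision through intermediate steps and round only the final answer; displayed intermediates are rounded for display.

x=73.385505 y=0.842816

class = single-mesh tooth geometry [base-circle involute, m = 2.100, 69T]
pitch radius r_p = m·N/2 = 2.100·69/2 = 72.450000
base radius r_b = r_p·cos α = 72.450000·cos 15.996° = 69.644804
roll angle φ = 19.042° = 0.33234560 rad
x = r_b·(cos φ + φ·sin φ) = 73.385505
y = r_b·(sin φ − φ·cos φ) = 0.842816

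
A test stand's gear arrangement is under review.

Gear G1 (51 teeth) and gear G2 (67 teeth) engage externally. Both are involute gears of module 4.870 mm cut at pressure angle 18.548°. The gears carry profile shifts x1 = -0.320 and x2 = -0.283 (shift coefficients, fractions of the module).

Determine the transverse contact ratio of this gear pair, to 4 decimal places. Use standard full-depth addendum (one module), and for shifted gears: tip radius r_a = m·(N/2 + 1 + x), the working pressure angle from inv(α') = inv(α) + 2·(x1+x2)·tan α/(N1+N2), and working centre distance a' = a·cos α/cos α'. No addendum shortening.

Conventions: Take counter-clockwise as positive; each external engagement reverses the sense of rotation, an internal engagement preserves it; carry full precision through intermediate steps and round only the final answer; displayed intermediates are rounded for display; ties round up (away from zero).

recognized (one external pair, fixed centres): single-mesh tooth geometry, m = 4.870, N1 = 51, N2 = 67
base radii: r_b1 = 117.734520, r_b2 = 154.670840
tip radii: r_a1 = 127.496600, r_a2 = 166.636790
inv(α') = inv(18.548°) + 2·(-0.320-0.283)·tan α/(51+67) = 0.00837426  ⇒  α' = 16.59095°
a' = a·cos α / cos α' = 287.3300·cos 18.548°/cos 16.59095° = 284.238879
action lengths: √(r_a1²−r_b1²) = 48.928169, √(r_a2²−r_b2²) = 62.006055
base pitch p_b = π·m·cos α = 14.504859
CR = (48.928169 + 62.006055 − 284.238879·sin 16.59095°)/14.504859 = 2.052658
contact ratio ≈ 2.0527

2.0527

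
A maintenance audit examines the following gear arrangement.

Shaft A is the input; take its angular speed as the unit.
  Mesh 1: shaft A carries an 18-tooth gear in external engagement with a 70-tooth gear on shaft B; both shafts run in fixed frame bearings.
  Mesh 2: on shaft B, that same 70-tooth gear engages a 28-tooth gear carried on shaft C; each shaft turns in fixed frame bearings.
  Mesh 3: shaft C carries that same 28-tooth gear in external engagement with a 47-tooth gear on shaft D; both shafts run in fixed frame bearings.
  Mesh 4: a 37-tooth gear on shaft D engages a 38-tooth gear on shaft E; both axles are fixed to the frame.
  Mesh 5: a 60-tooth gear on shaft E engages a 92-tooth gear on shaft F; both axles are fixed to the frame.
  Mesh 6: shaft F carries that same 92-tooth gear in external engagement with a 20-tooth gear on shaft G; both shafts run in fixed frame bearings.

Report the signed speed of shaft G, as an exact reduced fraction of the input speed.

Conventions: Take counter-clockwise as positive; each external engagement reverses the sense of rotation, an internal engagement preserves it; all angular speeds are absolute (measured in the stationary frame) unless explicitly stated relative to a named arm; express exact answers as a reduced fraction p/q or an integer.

6-mesh fixed-axis compound train (all bearings frame-fixed)
mesh 1 [18T→70T]: |ω|/ω_in = 1×18/70 = 9/35, sense flips to −
mesh 2 [70T→28T]: |ω|/ω_in = (9/35)×70/28 = 9/14, sense flips to +
mesh 3 [28T→47T]: |ω|/ω_in = (9/14)×28/47 = 18/47, sense flips to −
mesh 4 [37T→38T]: |ω|/ω_in = (18/47)×37/38 = 333/893, sense flips to +
mesh 5 [60T→92T]: |ω|/ω_in = (333/893)×60/92 = 4995/20539, sense flips to −
mesh 6 [92T→20T]: |ω|/ω_in = (4995/20539)×92/20 = 999/893, sense flips to +
signed output speed (× input speed) = 999/893

999/893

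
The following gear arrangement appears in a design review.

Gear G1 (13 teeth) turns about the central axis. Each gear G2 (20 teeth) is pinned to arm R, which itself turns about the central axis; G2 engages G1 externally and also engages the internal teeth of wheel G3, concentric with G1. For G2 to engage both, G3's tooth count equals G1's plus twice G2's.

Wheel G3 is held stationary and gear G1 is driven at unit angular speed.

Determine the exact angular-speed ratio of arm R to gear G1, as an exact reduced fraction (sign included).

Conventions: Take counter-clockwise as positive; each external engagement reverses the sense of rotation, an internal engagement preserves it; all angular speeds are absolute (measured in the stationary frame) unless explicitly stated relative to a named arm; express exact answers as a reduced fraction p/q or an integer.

13/66

class = planetary set [G3 = 13+2·20 = 53; Willis about the carrier]
ring teeth: 13 + 2·20 = 53
13(ω_sun−ω_arm) = −53(ω_ring−ω_arm),  ω_ring = 0, ω_sun = 1
13(1−ω_arm) = −53(0−ω_arm)  ⇒  66·ω_arm = 13  ⇒  ω_arm = 13/66
ω_out/ω_in = 13/66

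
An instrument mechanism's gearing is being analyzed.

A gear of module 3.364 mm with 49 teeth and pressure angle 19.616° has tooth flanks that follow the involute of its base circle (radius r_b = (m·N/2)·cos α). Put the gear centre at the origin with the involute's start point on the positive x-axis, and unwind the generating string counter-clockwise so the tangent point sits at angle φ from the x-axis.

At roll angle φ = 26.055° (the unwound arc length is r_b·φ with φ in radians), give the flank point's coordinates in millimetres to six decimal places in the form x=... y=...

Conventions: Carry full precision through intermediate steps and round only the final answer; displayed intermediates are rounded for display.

x=85.251701 y=2.383596

single-mesh involute tooth geometry (49T wheel at module 3.364)
pitch radius r_p = m·N/2 = 3.364·49/2 = 82.418000
base radius r_b = r_p·cos α = 82.418000·cos 19.616° = 77.634768
roll angle φ = 26.055° = 0.45474554 rad
x = r_b·(cos φ + φ·sin φ) = 85.251701
y = r_b·(sin φ − φ·cos φ) = 2.383596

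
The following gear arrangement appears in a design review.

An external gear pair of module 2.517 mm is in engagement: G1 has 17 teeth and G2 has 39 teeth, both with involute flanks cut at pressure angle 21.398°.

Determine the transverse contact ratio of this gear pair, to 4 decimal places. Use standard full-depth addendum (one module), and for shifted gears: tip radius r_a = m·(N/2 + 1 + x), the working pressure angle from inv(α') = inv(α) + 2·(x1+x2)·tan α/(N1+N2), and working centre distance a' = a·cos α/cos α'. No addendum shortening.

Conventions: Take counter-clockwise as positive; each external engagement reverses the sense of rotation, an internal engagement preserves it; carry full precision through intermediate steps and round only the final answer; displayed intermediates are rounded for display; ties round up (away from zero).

topology: single-mesh involute geometry — m = 2.517, 17T/39T pair
base radii: r_b1 = 19.919746, r_b2 = 45.698241
tip radii: r_a1 = 23.911500, r_a2 = 51.598500
no profile shift: α' = α, a' = a
action lengths: √(r_a1²−r_b1²) = 13.227379, √(r_a2²−r_b2²) = 23.959882
base pitch p_b = π·m·cos α = 7.362321
CR = (13.227379 + 23.959882 − 70.476000·sin 21.39800°)/7.362321 = 1.558543
contact ratio ≈ 1.5585

1.5585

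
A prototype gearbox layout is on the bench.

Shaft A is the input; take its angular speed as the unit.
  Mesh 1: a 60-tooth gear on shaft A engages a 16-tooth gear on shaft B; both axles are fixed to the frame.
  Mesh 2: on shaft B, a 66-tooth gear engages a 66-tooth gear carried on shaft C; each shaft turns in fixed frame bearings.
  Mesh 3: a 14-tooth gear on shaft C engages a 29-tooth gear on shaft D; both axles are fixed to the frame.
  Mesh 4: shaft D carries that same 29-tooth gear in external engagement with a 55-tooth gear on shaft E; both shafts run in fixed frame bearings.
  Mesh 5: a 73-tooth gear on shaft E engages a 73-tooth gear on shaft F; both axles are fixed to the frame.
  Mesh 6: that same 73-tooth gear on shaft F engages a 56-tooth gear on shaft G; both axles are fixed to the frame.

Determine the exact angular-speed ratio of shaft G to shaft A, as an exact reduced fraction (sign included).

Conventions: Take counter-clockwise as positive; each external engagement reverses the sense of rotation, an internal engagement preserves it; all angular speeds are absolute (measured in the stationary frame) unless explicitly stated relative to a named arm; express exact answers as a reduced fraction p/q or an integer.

219/176

class = fixed-axis compound train [6 meshes; 6 ratios multiply, 6 sense flips]
mesh 1 [60T→16T]: running ratio 15/4, sense −
mesh 2 [66T→66T]: running ratio 15/4, sense +
mesh 3 [14T→29T]: running ratio 105/58, sense −
mesh 4 [29T→55T]: running ratio 21/22, sense +
mesh 5 [73T→73T]: running ratio 21/22, sense −
mesh 6 [73T→56T]: running ratio 219/176, sense +
ω_out/ω_in = 219/176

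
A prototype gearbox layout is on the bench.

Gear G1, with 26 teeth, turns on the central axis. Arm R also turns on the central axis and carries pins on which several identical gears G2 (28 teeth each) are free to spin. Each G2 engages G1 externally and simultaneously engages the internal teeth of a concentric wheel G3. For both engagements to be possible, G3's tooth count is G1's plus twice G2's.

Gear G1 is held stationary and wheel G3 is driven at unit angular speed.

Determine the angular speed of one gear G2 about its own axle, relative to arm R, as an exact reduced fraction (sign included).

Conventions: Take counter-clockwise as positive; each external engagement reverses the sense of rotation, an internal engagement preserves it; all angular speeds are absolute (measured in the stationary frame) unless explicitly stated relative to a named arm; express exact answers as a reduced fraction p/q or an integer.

recognized (axles ride arm R): planetary set, 26/28/82 teeth
ring teeth: 26 + 2·28 = 82
26(ω_sun−ω_arm) = −82(ω_ring−ω_arm),  ω_sun = 0, ω_ring = 1
26(0−ω_arm) = −82(1−ω_arm)  ⇒  108·ω_arm = 82  ⇒  ω_arm = 41/54
sun–planet mesh: 26·(0−41/54) = −28·(ω_p−ω_arm)  ⇒  ω_p−ω_arm = 533/756
exact speed ratio = 533/756

533/756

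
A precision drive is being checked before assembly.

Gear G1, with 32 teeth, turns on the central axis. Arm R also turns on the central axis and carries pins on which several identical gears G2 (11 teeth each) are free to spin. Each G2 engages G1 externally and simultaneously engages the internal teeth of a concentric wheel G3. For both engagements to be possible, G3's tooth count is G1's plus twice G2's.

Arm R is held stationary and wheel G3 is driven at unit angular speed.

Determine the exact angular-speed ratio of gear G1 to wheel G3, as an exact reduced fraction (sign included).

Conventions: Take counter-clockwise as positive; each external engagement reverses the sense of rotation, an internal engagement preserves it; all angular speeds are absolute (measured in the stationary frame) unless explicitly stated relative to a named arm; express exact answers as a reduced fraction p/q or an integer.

class = planetary set [G3 = 32+2·11 = 54; Willis about the carrier]
ring teeth: 32 + 2·11 = 54
32(ω_sun−ω_arm) = −54(ω_ring−ω_arm),  ω_arm = 0, ω_ring = 1
ω_sun = 0 − (54/32)(1−0) = -27/16
ω_out/ω_in = -27/16

-27/16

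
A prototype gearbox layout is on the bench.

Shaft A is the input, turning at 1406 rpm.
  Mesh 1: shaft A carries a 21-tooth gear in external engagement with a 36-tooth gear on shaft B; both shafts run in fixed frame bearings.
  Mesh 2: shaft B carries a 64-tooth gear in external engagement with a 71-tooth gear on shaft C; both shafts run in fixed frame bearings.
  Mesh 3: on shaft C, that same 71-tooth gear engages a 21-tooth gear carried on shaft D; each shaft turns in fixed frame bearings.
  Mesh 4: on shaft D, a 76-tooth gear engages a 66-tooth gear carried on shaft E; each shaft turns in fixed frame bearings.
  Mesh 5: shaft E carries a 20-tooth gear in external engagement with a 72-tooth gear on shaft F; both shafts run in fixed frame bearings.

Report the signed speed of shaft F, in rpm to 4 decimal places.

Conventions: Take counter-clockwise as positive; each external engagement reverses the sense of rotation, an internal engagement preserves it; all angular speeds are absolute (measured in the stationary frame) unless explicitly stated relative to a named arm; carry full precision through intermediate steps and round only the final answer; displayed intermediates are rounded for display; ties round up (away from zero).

class = fixed-axis compound train [5 meshes; 5 ratios multiply, 5 sense flips]
mesh 1 [21T→36T]: ω = 1406.0000×21/36 = 820.1667 rpm, sense flips to −
mesh 2 [64T→71T]: ω = 820.1667×64/71 = 739.3052 rpm, sense flips to +
mesh 3 [71T→21T]: ω = 739.3052×71/21 = 2499.5556 rpm, sense flips to −
mesh 4 [76T→66T]: ω = 2499.5556×76/66 = 2878.2761 rpm, sense flips to +
mesh 5 [20T→72T]: ω = 2878.2761×20/72 = 799.5211 rpm, sense flips to −
signed output speed = -799.5211 rpm

-799.5211 rpm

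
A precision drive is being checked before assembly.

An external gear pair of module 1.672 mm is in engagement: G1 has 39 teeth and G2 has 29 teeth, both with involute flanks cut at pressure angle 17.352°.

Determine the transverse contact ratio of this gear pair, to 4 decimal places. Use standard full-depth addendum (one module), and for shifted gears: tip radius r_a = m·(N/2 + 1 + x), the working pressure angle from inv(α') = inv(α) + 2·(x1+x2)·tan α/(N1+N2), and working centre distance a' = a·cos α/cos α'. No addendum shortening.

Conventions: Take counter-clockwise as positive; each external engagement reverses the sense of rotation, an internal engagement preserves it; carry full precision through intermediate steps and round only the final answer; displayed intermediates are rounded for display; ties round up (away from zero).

single-mesh involute tooth geometry (39T engaging 29T at module 1.672)
base radii: r_b1 = 31.120209, r_b2 = 23.140668
tip radii: r_a1 = 34.276000, r_a2 = 25.916000
no profile shift: α' = α, a' = a
action lengths: √(r_a1²−r_b1²) = 14.365820, √(r_a2²−r_b2²) = 11.668270
base pitch p_b = π·m·cos α = 5.013693
CR = (14.365820 + 11.668270 − 56.848000·sin 17.35200°)/5.013693 = 1.810975
contact ratio ≈ 1.8110

1.8110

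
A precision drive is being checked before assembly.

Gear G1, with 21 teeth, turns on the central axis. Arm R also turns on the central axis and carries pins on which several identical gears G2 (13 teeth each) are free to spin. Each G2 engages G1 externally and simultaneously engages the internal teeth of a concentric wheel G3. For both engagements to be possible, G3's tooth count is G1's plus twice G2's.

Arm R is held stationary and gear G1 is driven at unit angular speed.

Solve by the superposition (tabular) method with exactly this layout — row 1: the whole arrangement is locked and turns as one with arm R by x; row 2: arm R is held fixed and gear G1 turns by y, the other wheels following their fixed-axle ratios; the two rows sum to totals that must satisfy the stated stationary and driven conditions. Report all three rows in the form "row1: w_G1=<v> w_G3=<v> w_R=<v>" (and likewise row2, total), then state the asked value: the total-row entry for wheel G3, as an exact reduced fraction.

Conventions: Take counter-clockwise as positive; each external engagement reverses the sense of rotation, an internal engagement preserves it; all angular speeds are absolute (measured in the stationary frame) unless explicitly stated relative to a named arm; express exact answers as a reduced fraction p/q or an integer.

topology: planetary set — G1 21T / G2 13T / G3 47T, arm = carrier (Willis)
row 1 (train locked, turned with arm): all members turn x
row 2 — arm fixed, fixed-axis ratios: sun y, ring −(21/47)·y, arm 0
boundary: total ω_arm = x = 0 and total ω_sun = x + y = 1  ⇒  y = 1, x = 0
row 2 ring = −(21/47)·1 = -21/47
totals (row 1 + row 2): sun 0 + 1 = 1, ring 0 + (-21/47) = -21/47, arm 0 + 0 = 0
asked cell (total, ring) = -21/47

row1: w_G1=0 w_G3=0 w_R=0
row2: w_G1=1 w_G3=-21/47 w_R=0
total: w_G1=1 w_G3=-21/47 w_R=0
asked value: -21/47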